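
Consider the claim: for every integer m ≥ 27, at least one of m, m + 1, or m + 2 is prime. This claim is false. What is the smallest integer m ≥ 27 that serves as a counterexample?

m = 32

We need the least integer m ≥ 27 for which m, m + 1, m + 2 are all composite.
m = 27: 29 is prime.
m = 28: 29 is prime.
m = 29: 29 is prime.
m = 30: 31 is prime.
m = 31: 31 is prime.
m = 32: 32 = 2 × 16; 33 = 3 × 11; 34 = 2 × 17 — all composite.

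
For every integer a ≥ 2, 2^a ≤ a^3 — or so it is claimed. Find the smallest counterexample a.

We need the least integer a ≥ 2 for which 2^a > a^3.
The first 8 eligible values, up to a = 9, all satisfy the conclusion.
a = 10: 2^a = 1024 and a^3 = 1000, so 1024 > 1000.
Hence a = 10 is a counterexample.

a = 10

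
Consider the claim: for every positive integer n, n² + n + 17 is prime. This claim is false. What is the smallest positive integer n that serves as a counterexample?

n = 16

Check each positive integer n in order until n² + n + 17 is not prime.
The first 15 eligible values, up to n = 15, all satisfy the conclusion.
n = 16: n² + n + 17 = 289 = 17 × 17, composite.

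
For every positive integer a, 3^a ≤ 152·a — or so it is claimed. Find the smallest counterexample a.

We need the least positive integer a for which 3^a > 152·a.
The first 6 eligible values, up to a = 6, all satisfy the conclusion.
a = 7: 3^a = 2187 and 152·a = 1064, so 2187 > 1064.

a = 7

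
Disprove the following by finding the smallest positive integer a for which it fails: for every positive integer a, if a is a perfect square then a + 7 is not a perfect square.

A counterexample is any positive integer a such that a is a perfect square but a + 7 is a perfect square; we check each in order.
For a = 1, 4 the conclusion holds.
a = 9: 9 = 3² and 9 + 7 = 16 = 4².
Hence a = 9 is a counterexample.

a = 9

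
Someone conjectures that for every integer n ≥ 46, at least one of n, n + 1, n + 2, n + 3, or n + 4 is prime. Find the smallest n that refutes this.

A counterexample is any integer n ≥ 46 such that n, n + 1, n + 2, n + 3, n + 4 are all composite; we check each in order.
n = 46: 47 is prime.
n = 47: 47 is prime.
n = 48: 48 = 2 × 24; 49 = 7 × 7; 50 = 2 × 25; 51 = 3 × 17; 52 = 2 × 26 — all composite.

n = 48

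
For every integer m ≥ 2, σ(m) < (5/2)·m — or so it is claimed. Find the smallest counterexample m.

A counterexample is any integer m ≥ 2 such that the claim fails; we check each in order.
The first 22 eligible values, up to m = 23, all satisfy the conclusion.
m = 24: σ(24) = 60; 60 ≥ 60.
So m = 24 is the smallest counterexample.

m = 24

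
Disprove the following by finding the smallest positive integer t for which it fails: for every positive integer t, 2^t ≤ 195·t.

Check each positive integer t in order until 2^t > 195·t.
For t = 1, 2, 3, 4, …, 9, 10, 11 the conclusion holds.
t = 12: 2^t = 4096 and 195·t = 2340, so 4096 > 2340.
Thus t = 12 disproves the claim, and no smaller t works.

t = 12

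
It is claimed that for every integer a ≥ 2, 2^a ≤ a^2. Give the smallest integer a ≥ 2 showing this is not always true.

We need the least integer a ≥ 2 for which 2^a > a^2.
a = 2: 2^a = 4 and a^2 = 4, so 4 ≤ 4.
a = 3: 2^a = 8 and a^2 = 9, so 8 ≤ 9.
a = 4: 2^a = 16 and a^2 = 16, so 16 ≤ 16.
a = 5: 2^a = 32 and a^2 = 25, so 32 > 25.

a = 5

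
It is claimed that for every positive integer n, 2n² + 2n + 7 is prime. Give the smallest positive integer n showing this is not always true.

A counterexample is any positive integer n such that 2n² + 2n + 7 is not prime; we check each in order.
For n = 1, 2, 3, 4, 5 the conclusion holds.
n = 6: 2n² + 2n + 7 = 91 = 7 × 13, composite.
Hence n = 6 is a counterexample.

n = 6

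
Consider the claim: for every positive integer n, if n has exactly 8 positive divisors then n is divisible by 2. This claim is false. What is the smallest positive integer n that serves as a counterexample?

n = 105

Check each positive integer n in order until n has exactly 8 positive divisors but n is not divisible by 2.
For n = 24, 30, 40, 42, …, 88, 102, 104 the conclusion holds.
n = 105: τ(105) = 8; 105 mod 2 = 1.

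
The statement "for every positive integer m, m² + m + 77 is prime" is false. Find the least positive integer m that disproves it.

m = 6

Check each positive integer m in order until m² + m + 77 is not prime.
For m = 1, 2, 3, 4, 5 the conclusion holds.
m = 6: m² + m + 77 = 119 = 7 × 17, composite.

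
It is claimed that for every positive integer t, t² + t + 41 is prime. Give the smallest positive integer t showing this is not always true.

t = 40

For t = 1, 2, 3, 4, …, 37, 38, 39 the conclusion holds.
t = 40: t² + t + 41 = 1681 = 41 × 41, composite.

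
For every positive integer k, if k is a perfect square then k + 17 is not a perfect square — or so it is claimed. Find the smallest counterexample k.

A counterexample is any positive integer k such that k is a perfect square but k + 17 is a perfect square; we check each in order.
k = 1: 1 + 17 = 18, not a perfect square.
k = 4: 4 + 17 = 21, not a perfect square.
k = 9: 9 + 17 = 26, not a perfect square.
k = 16: 16 + 17 = 33, not a perfect square.
k = 25: 25 + 17 = 42, not a perfect square.
k = 36: 36 + 17 = 53, not a perfect square.
k = 49: 49 + 17 = 66, not a perfect square.
k = 64: 64 = 8² and 64 + 17 = 81 = 9².
Thus k = 64 disproves the claim, and no smaller k works.

k = 64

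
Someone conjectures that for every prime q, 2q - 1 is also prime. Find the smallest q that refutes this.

q = 5

A counterexample is any prime q such that 2q - 1 is not prime; we check each in order.
For q = 2, 3 the conclusion holds.
q = 5: 2q - 1 = 9 = 3 × 3, not prime.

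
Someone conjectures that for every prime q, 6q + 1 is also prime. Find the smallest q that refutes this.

q = 19

Check each prime q in order until 6q + 1 is not prime.
The first 7 eligible values, up to q = 17, all satisfy the conclusion.
q = 19: 6q + 1 = 115 = 5 × 23, not prime.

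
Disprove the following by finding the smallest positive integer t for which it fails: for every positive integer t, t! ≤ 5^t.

t = 12

We need the least positive integer t for which t! > 5^t.
The first 11 eligible values, up to t = 11, all satisfy the conclusion.
t = 12: t! = 479001600 and 5^t = 244140625, so 479001600 > 244140625.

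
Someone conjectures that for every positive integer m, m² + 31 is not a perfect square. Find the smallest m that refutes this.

Check each positive integer m in order until m² + 31 is a perfect square.
For m = 1, 2, 3, 4, …, 12, 13, 14 the conclusion holds.
m = 15: 15² + 31 = 256 = 16², a perfect square.
Thus m = 15 disproves the claim, and no smaller m works.

m = 15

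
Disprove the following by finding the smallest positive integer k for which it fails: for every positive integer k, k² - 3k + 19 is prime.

k = 18

The first 17 eligible values, up to k = 17, all satisfy the conclusion.
k = 18: k² - 3k + 19 = 289 = 17 × 17, composite.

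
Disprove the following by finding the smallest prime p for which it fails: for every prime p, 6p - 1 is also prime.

The first 4 eligible values, up to p = 7, all satisfy the conclusion.
p = 11: 6p - 1 = 65 = 5 × 13, not prime.
Hence p = 11 is a counterexample.

p = 11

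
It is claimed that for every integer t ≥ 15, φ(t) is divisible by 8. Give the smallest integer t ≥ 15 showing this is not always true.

t = 18

Check each integer t ≥ 15 in order until φ(t) is not divisible by 8.
For t = 15, 16, 17 the conclusion holds.
t = 18: φ(18) = 6; 6 mod 8 = 6.
So t = 18 is the smallest counterexample.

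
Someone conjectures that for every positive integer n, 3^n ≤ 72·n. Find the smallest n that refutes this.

Check each positive integer n in order until 3^n > 72·n.
The first 5 eligible values, up to n = 5, all satisfy the conclusion.
n = 6: 3^n = 729 and 72·n = 432, so 729 > 432.

n = 6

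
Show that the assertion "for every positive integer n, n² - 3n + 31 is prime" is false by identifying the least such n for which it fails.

n = 4

n = 1: n² - 3n + 31 = 29, prime.
n = 2: n² - 3n + 31 = 29, prime.
n = 3: n² - 3n + 31 = 31, prime.
n = 4: n² - 3n + 31 = 35 = 5 × 7, composite.
Thus n = 4 disproves the claim, and no smaller n works.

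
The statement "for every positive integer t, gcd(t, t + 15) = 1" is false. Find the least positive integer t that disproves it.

t = 3

t = 1: gcd(1, 16) = 1.
t = 2: gcd(2, 17) = 1.
t = 3: gcd(3, 18) = 3.
Thus t = 3 disproves the claim, and no smaller t works.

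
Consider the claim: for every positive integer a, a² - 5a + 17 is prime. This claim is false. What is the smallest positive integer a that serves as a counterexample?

A counterexample is any positive integer a such that a² - 5a + 17 is not prime; we check each in order.
The first 12 eligible values, up to a = 12, all satisfy the conclusion.
a = 13: a² - 5a + 17 = 121 = 11 × 11, composite.

a = 13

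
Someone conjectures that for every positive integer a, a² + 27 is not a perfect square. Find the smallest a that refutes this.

We need the least positive integer a for which a² + 27 is a perfect square.
For a = 1, 2 the conclusion holds.
a = 3: 3² + 27 = 36 = 6², a perfect square.
So a = 3 is the smallest counterexample.

a = 3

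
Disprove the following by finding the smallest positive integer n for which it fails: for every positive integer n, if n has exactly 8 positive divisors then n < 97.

n = 102

A counterexample is any positive integer n such that n has exactly 8 positive divisors but the claim fails; we check each in order.
For n = 24, 30, 40, 42, 54, 56, 66, 70, 78, 88 the conclusion holds.
n = 102: τ(102) = 8; 102 ≥ 97.
Thus n = 102 disproves the claim, and no smaller n works.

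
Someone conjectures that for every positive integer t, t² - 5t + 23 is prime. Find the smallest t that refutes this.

t = 19

Check each positive integer t in order until t² - 5t + 23 is not prime.
The first 18 eligible values, up to t = 18, all satisfy the conclusion.
t = 19: t² - 5t + 23 = 289 = 17 × 17, composite.
Thus t = 19 disproves the claim, and no smaller t works.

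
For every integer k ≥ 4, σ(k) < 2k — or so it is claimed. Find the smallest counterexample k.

k = 6

We need the least integer k ≥ 4 for which the claim fails.
k = 4: σ(4) = 7; 7 < 8.
k = 5: σ(5) = 6; 6 < 10.
k = 6: σ(6) = 12; 12 ≥ 12.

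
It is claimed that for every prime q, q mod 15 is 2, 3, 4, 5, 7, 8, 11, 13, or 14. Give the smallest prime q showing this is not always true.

We need the least prime q for which the claim fails.
For q = 2, 3, 5, 7, 11, 13, 17, 19, 23, 29 the conclusion holds.
q = 31: 31 mod 15 = 1 — not in {2, 3, 4, 5, 7, 8, 11, 13, 14}.
Thus q = 31 disproves the claim, and no smaller q works.

q = 31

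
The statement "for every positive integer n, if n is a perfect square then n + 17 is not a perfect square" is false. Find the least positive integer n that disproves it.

A counterexample is any positive integer n such that n is a perfect square but n + 17 is a perfect square; we check each in order.
n = 1: 1 + 17 = 18, not a perfect square.
n = 4: 4 + 17 = 21, not a perfect square.
n = 9: 9 + 17 = 26, not a perfect square.
n = 16: 16 + 17 = 33, not a perfect square.
n = 25: 25 + 17 = 42, not a perfect square.
n = 36: 36 + 17 = 53, not a perfect square.
n = 49: 49 + 17 = 66, not a perfect square.
n = 64: 64 = 8² and 64 + 17 = 81 = 9².

n = 64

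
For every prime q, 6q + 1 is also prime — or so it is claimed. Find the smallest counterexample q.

The first 7 eligible values, up to q = 17, all satisfy the conclusion.
q = 19: 6q + 1 = 115 = 5 × 23, not prime.

q = 19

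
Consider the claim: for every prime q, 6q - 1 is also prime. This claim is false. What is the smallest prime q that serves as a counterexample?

A counterexample is any prime q such that 6q - 1 is not prime; we check each in order.
q = 2: 6q - 1 = 11, prime.
q = 3: 6q - 1 = 17, prime.
q = 5: 6q - 1 = 29, prime.
q = 7: 6q - 1 = 41, prime.
q = 11: 6q - 1 = 65 = 5 × 13, not prime.

q = 11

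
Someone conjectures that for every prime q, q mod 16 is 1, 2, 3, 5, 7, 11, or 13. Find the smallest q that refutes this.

q = 31

We need the least prime q for which the claim fails.
For q = 2, 3, 5, 7, 11, 13, 17, 19, 23, 29 the conclusion holds.
q = 31: 31 mod 16 = 15 — not in {1, 2, 3, 5, 7, 11, 13}.
Hence q = 31 is a counterexample.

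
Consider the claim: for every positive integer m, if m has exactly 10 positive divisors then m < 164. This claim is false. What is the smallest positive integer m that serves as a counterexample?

We need the least positive integer m for which m has exactly 10 positive divisors but the claim fails.
m = 48: τ(48) = 10; 48 < 164.
m = 80: τ(80) = 10; 80 < 164.
m = 112: τ(112) = 10; 112 < 164.
m = 162: τ(162) = 10; 162 < 164.
m = 176: τ(176) = 10; 176 ≥ 164.
Thus m = 176 disproves the claim, and no smaller m works.

m = 176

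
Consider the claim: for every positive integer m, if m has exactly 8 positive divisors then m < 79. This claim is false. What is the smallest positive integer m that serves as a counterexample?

m = 88

We need the least positive integer m for which m has exactly 8 positive divisors but the claim fails.
For m = 24, 30, 40, 42, 54, 56, 66, 70, 78 the conclusion holds.
m = 88: τ(88) = 8; 88 ≥ 79.
So m = 88 is the smallest counterexample.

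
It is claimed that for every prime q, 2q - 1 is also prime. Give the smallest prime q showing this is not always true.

q = 5

Check each prime q in order until 2q - 1 is not prime.
For q = 2, 3 the conclusion holds.
q = 5: 2q - 1 = 9 = 3 × 3, not prime.
So q = 5 is the smallest counterexample.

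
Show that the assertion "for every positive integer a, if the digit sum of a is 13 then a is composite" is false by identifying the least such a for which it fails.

We need the least positive integer a for which the digit sum of a is 13 but a is prime.
a = 49: digit sum 13; 49 is composite.
a = 58: digit sum 13; 58 is composite.
a = 67: digit sum 13; 67 is prime, not composite.
So a = 67 is the smallest counterexample.

a = 67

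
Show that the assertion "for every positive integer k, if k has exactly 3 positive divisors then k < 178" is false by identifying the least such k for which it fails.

k = 289

A counterexample is any positive integer k such that k has exactly 3 positive divisors but the claim fails; we check each in order.
The first 6 eligible values, up to k = 169, all satisfy the conclusion.
k = 289: τ(289) = 3; 289 ≥ 178.
Thus k = 289 disproves the claim, and no smaller k works.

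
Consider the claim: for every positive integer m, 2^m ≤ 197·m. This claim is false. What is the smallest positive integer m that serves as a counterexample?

A counterexample is any positive integer m such that 2^m > 197·m; we check each in order.
For m = 1, 2, 3, 4, …, 9, 10, 11 the conclusion holds.
m = 12: 2^m = 4096 and 197·m = 2364, so 4096 > 2364.
Hence m = 12 is a counterexample.

m = 12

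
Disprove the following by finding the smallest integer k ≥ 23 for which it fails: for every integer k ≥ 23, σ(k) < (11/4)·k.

k = 60

A counterexample is any integer k ≥ 23 such that the claim fails; we check each in order.
The first 37 eligible values, up to k = 59, all satisfy the conclusion.
k = 60: σ(60) = 168; 168 ≥ 165.
Hence k = 60 is a counterexample.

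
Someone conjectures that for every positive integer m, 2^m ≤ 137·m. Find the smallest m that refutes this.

We need the least positive integer m for which 2^m > 137·m.
For m = 1, 2, 3, 4, 5, 6, 7, 8, 9, 10 the conclusion holds.
m = 11: 2^m = 2048 and 137·m = 1507, so 2048 > 1507.

m = 11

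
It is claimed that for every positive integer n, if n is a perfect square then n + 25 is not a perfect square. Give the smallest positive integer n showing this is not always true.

n = 144

We need the least positive integer n for which n is a perfect square but n + 25 is a perfect square.
For n = 1, 4, 9, 16, …, 81, 100, 121 the conclusion holds.
n = 144: 144 = 12² and 144 + 25 = 169 = 13².
So n = 144 is the smallest counterexample.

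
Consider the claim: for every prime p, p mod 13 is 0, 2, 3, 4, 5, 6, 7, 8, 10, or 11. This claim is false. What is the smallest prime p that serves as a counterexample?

For p = 2, 3, 5, 7, …, 41, 43, 47 the conclusion holds.
p = 53: 53 mod 13 = 1 — not in {0, 2, 3, 4, 5, 6, 7, 8, 10, 11}.
So p = 53 is the smallest counterexample.

p = 53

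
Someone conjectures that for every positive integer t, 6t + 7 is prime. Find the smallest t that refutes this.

Check each positive integer t in order until 6t + 7 is not prime.
For t = 1, 2 the conclusion holds.
t = 3: 6t + 7 = 25 = 5 × 5, composite.

t = 3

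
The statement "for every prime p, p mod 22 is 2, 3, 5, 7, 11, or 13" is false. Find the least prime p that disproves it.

p = 17

A counterexample is any prime p such that the claim fails; we check each in order.
The first 6 eligible values, up to p = 13, all satisfy the conclusion.
p = 17: 17 mod 22 = 17 — not in {2, 3, 5, 7, 11, 13}.
Hence p = 17 is a counterexample.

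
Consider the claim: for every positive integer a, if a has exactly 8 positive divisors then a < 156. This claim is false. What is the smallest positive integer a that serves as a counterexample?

For a = 24, 30, 40, 42, …, 138, 152, 154 the conclusion holds.
a = 165: τ(165) = 8; 165 ≥ 156.
So a = 165 is the smallest counterexample.

a = 165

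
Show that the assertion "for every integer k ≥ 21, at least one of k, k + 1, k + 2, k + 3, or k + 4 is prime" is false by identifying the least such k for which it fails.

k = 24

For k = 21, 22, 23 the conclusion holds.
k = 24: 24 = 2 × 12; 25 = 5 × 5; 26 = 2 × 13; 27 = 3 × 9; 28 = 2 × 14 — all composite.
Hence k = 24 is a counterexample.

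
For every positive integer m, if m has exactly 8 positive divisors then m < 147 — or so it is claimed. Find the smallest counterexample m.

m = 152

Check each positive integer m in order until m has exactly 8 positive divisors but the claim fails.
For m = 24, 30, 40, 42, …, 135, 136, 138 the conclusion holds.
m = 152: τ(152) = 8; 152 ≥ 147.
Hence m = 152 is a counterexample.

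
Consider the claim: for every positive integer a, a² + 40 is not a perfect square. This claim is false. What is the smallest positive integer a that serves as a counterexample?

Check each positive integer a in order until a² + 40 is a perfect square.
a = 1: 1² + 40 = 41, not a perfect square.
a = 2: 2² + 40 = 44, not a perfect square.
a = 3: 3² + 40 = 49 = 7², a perfect square.

a = 3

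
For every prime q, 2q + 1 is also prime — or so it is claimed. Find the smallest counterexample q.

q = 7

For q = 2, 3, 5 the conclusion holds.
q = 7: 2q + 1 = 15 = 3 × 5, not prime.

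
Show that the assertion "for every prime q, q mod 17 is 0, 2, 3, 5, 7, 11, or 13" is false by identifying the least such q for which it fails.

The first 8 eligible values, up to q = 19, all satisfy the conclusion.
q = 23: 23 mod 17 = 6 — not in {0, 2, 3, 5, 7, 11, 13}.
So q = 23 is the smallest counterexample.

q = 23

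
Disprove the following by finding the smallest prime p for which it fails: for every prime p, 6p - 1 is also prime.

A counterexample is any prime p such that 6p - 1 is not prime; we check each in order.
p = 2: 6p - 1 = 11, prime.
p = 3: 6p - 1 = 17, prime.
p = 5: 6p - 1 = 29, prime.
p = 7: 6p - 1 = 41, prime.
p = 11: 6p - 1 = 65 = 5 × 13, not prime.
So p = 11 is the smallest counterexample.

p = 11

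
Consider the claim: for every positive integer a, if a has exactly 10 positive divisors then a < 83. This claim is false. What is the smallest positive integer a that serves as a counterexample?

a = 48: τ(48) = 10; 48 < 83.
a = 80: τ(80) = 10; 80 < 83.
a = 112: τ(112) = 10; 112 ≥ 83.
Hence a = 112 is a counterexample.

a = 112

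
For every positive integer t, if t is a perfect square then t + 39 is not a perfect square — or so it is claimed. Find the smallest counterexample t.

t = 25

A counterexample is any positive integer t such that t is a perfect square but t + 39 is a perfect square; we check each in order.
t = 1: 1 + 39 = 40, not a perfect square.
t = 4: 4 + 39 = 43, not a perfect square.
t = 9: 9 + 39 = 48, not a perfect square.
t = 16: 16 + 39 = 55, not a perfect square.
t = 25: 25 = 5² and 25 + 39 = 64 = 8².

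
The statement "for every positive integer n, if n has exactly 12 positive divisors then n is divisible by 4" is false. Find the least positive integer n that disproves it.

A counterexample is any positive integer n such that n has exactly 12 positive divisors but n is not divisible by 4; we check each in order.
n = 60: τ(60) = 12; 60 mod 4 = 0.
n = 72: τ(72) = 12; 72 mod 4 = 0.
n = 84: τ(84) = 12; 84 mod 4 = 0.
n = 90: τ(90) = 12; 90 mod 4 = 2.
Hence n = 90 is a counterexample.

n = 90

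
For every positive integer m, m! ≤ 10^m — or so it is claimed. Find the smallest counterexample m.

m = 25

For m = 1, 2, 3, 4, …, 22, 23, 24 the conclusion holds.
m = 25: m! = 15511210043330985984000000 and 10^m = 10000000000000000000000000, so 15511210043330985984000000 > 10000000000000000000000000.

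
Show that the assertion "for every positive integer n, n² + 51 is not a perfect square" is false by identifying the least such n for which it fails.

n = 7

We need the least positive integer n for which n² + 51 is a perfect square.
The first 6 eligible values, up to n = 6, all satisfy the conclusion.
n = 7: 7² + 51 = 100 = 10², a perfect square.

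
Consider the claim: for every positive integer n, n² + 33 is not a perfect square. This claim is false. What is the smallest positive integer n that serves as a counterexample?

n = 4

We need the least positive integer n for which n² + 33 is a perfect square.
For n = 1, 2, 3 the conclusion holds.
n = 4: 4² + 33 = 49 = 7², a perfect square.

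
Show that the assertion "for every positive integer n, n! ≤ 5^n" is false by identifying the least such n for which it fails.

For n = 1, 2, 3, 4, …, 9, 10, 11 the conclusion holds.
n = 12: n! = 479001600 and 5^n = 244140625, so 479001600 > 244140625.
Thus n = 12 disproves the claim, and no smaller n works.

n = 12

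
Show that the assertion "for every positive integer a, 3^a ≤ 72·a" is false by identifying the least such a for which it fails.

a = 6

We need the least positive integer a for which 3^a > 72·a.
For a = 1, 2, 3, 4, 5 the conclusion holds.
a = 6: 3^a = 729 and 72·a = 432, so 729 > 432.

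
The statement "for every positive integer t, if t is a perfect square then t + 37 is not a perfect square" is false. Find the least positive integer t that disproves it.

A counterexample is any positive integer t such that t is a perfect square but t + 37 is a perfect square; we check each in order.
The first 17 eligible values, up to t = 289, all satisfy the conclusion.
t = 324: 324 = 18² and 324 + 37 = 361 = 19².
So t = 324 is the smallest counterexample.

t = 324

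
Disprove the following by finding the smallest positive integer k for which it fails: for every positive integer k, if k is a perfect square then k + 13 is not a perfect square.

k = 36

We need the least positive integer k for which k is a perfect square but k + 13 is a perfect square.
k = 1: 1 + 13 = 14, not a perfect square.
k = 4: 4 + 13 = 17, not a perfect square.
k = 9: 9 + 13 = 22, not a perfect square.
k = 16: 16 + 13 = 29, not a perfect square.
k = 25: 25 + 13 = 38, not a perfect square.
k = 36: 36 = 6² and 36 + 13 = 49 = 7².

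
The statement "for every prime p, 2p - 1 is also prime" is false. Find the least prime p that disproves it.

p = 5

Check each prime p in order until 2p - 1 is not prime.
For p = 2, 3 the conclusion holds.
p = 5: 2p - 1 = 9 = 3 × 3, not prime.
So p = 5 is the smallest counterexample.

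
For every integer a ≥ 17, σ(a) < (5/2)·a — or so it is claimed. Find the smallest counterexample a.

a = 24

Check each integer a ≥ 17 in order until the claim fails.
For a = 17, 18, 19, 20, 21, 22, 23 the conclusion holds.
a = 24: σ(24) = 60; 60 ≥ 60.
So a = 24 is the smallest counterexample.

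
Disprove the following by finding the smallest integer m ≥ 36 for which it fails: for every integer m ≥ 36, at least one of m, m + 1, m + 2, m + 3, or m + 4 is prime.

We need the least integer m ≥ 36 for which m, m + 1, m + 2, m + 3, m + 4 are all composite.
For m = 36, 37, 38, 39, …, 45, 46, 47 the conclusion holds.
m = 48: 48 = 2 × 24; 49 = 7 × 7; 50 = 2 × 25; 51 = 3 × 17; 52 = 2 × 26 — all composite.
Thus m = 48 disproves the claim, and no smaller m works.

m = 48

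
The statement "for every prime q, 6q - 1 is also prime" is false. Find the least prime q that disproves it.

For q = 2, 3, 5, 7 the conclusion holds.
q = 11: 6q - 1 = 65 = 5 × 13, not prime.

q = 11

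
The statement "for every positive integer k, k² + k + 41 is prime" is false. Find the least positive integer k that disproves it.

k = 40

A counterexample is any positive integer k such that k² + k + 41 is not prime; we check each in order.
The first 39 eligible values, up to k = 39, all satisfy the conclusion.
k = 40: k² + k + 41 = 1681 = 41 × 41, composite.
Hence k = 40 is a counterexample.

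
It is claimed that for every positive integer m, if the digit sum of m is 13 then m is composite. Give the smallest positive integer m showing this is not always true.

m = 67

We need the least positive integer m for which the digit sum of m is 13 but m is prime.
For m = 49, 58 the conclusion holds.
m = 67: digit sum 13; 67 is prime, not composite.
Hence m = 67 is a counterexample.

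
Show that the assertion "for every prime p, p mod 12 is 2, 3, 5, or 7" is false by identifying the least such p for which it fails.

p = 11

We need the least prime p for which the claim fails.
p = 2: 2 mod 12 = 2.
p = 3: 3 mod 12 = 3.
p = 5: 5 mod 12 = 5.
p = 7: 7 mod 12 = 7.
p = 11: 11 mod 12 = 11 — not in {2, 3, 5, 7}.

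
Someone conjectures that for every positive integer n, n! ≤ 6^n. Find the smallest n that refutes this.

Check each positive integer n in order until n! > 6^n.
For n = 1, 2, 3, 4, …, 11, 12, 13 the conclusion holds.
n = 14: n! = 87178291200 and 6^n = 78364164096, so 87178291200 > 78364164096.

n = 14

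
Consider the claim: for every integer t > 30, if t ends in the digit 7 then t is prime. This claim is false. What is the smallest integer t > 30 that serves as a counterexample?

t = 57

Check each integer t > 30 in order until t ends in the digit 7 but t is not prime.
For t = 37, 47 the conclusion holds.
t = 57: 57 ends in 7; 57 = 3 × 19, composite.
So t = 57 is the smallest counterexample.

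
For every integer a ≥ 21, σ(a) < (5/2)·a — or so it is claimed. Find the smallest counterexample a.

We need the least integer a ≥ 21 for which the claim fails.
For a = 21, 22, 23 the conclusion holds.
a = 24: σ(24) = 60; 60 ≥ 60.

a = 24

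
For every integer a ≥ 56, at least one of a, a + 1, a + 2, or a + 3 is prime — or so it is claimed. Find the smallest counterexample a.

a = 62

Check each integer a ≥ 56 in order until a, a + 1, a + 2, a + 3 are all composite.
For a = 56, 57, 58, 59, 60, 61 the conclusion holds.
a = 62: 62 = 2 × 31; 63 = 3 × 21; 64 = 2 × 32; 65 = 5 × 13 — all composite.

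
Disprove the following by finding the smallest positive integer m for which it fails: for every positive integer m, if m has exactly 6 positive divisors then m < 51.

m = 52

A counterexample is any positive integer m such that m has exactly 6 positive divisors but the claim fails; we check each in order.
m = 12: τ(12) = 6; 12 < 51.
m = 18: τ(18) = 6; 18 < 51.
m = 20: τ(20) = 6; 20 < 51.
m = 28: τ(28) = 6; 28 < 51.
m = 32: τ(32) = 6; 32 < 51.
m = 44: τ(44) = 6; 44 < 51.
m = 45: τ(45) = 6; 45 < 51.
m = 50: τ(50) = 6; 50 < 51.
m = 52: τ(52) = 6; 52 ≥ 51.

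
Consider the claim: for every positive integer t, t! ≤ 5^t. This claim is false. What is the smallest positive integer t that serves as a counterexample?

For t = 1, 2, 3, 4, …, 9, 10, 11 the conclusion holds.
t = 12: t! = 479001600 and 5^t = 244140625, so 479001600 > 244140625.

t = 12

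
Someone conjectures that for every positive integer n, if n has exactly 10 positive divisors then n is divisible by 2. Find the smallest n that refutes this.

A counterexample is any positive integer n such that n has exactly 10 positive divisors but n is not divisible by 2; we check each in order.
The first 9 eligible values, up to n = 368, all satisfy the conclusion.
n = 405: τ(405) = 10; 405 mod 2 = 1.
Thus n = 405 disproves the claim, and no smaller n works.

n = 405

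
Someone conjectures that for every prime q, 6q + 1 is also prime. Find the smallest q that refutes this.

A counterexample is any prime q such that 6q + 1 is not prime; we check each in order.
For q = 2, 3, 5, 7, 11, 13, 17 the conclusion holds.
q = 19: 6q + 1 = 115 = 5 × 23, not prime.

q = 19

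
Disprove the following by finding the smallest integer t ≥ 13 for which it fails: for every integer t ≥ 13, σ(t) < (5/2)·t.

t = 24

We need the least integer t ≥ 13 for which the claim fails.
The first 11 eligible values, up to t = 23, all satisfy the conclusion.
t = 24: σ(24) = 60; 60 ≥ 60.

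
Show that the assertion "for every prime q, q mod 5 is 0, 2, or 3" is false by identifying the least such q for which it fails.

A counterexample is any prime q such that the claim fails; we check each in order.
For q = 2, 3, 5, 7 the conclusion holds.
q = 11: 11 mod 5 = 1 — not in {0, 2, 3}.
Hence q = 11 is a counterexample.

q = 11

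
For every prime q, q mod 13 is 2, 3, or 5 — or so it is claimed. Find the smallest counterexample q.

A counterexample is any prime q such that the claim fails; we check each in order.
For q = 2, 3, 5 the conclusion holds.
q = 7: 7 mod 13 = 7 — not in {2, 3, 5}.

q = 7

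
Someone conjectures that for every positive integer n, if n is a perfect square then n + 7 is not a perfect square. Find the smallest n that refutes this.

n = 9

A counterexample is any positive integer n such that n is a perfect square but n + 7 is a perfect square; we check each in order.
n = 1: 1 + 7 = 8, not a perfect square.
n = 4: 4 + 7 = 11, not a perfect square.
n = 9: 9 = 3² and 9 + 7 = 16 = 4².
Thus n = 9 disproves the claim, and no smaller n works.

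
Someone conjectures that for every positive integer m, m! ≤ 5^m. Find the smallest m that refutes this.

m = 12

For m = 1, 2, 3, 4, …, 9, 10, 11 the conclusion holds.
m = 12: m! = 479001600 and 5^m = 244140625, so 479001600 > 244140625.
So m = 12 is the smallest counterexample.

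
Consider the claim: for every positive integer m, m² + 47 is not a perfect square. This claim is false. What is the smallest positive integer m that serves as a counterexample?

m = 23

We need the least positive integer m for which m² + 47 is a perfect square.
The first 22 eligible values, up to m = 22, all satisfy the conclusion.
m = 23: 23² + 47 = 576 = 24², a perfect square.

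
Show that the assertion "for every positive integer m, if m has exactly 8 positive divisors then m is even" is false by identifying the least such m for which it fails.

m = 105

For m = 24, 30, 40, 42, …, 88, 102, 104 the conclusion holds.
m = 105: divisors of 105: 1, 3, 5, 7, 15, 21, 35, 105; 105 is odd.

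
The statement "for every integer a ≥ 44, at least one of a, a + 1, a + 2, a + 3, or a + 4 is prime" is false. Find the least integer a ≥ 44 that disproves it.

We need the least integer a ≥ 44 for which a, a + 1, a + 2, a + 3, a + 4 are all composite.
For a = 44, 45, 46, 47 the conclusion holds.
a = 48: 48 = 2 × 24; 49 = 7 × 7; 50 = 2 × 25; 51 = 3 × 17; 52 = 2 × 26 — all composite.

a = 48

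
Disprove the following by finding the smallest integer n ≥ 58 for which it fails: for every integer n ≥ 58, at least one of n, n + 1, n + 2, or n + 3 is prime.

Check each integer n ≥ 58 in order until n, n + 1, n + 2, n + 3 are all composite.
The first 4 eligible values, up to n = 61, all satisfy the conclusion.
n = 62: 62 = 2 × 31; 63 = 3 × 21; 64 = 2 × 32; 65 = 5 × 13 — all composite.

n = 62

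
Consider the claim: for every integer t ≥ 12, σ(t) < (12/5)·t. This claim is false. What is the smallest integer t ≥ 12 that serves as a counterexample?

t = 24

We need the least integer t ≥ 12 for which the claim fails.
For t = 12, 13, 14, 15, …, 21, 22, 23 the conclusion holds.
t = 24: σ(24) = 60; 60 ≥ 288/5.
So t = 24 is the smallest counterexample.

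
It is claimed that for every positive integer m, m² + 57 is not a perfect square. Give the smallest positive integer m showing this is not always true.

Check each positive integer m in order until m² + 57 is a perfect square.
For m = 1, 2, 3, 4, 5, 6, 7 the conclusion holds.
m = 8: 8² + 57 = 121 = 11², a perfect square.
Thus m = 8 disproves the claim, and no smaller m works.

m = 8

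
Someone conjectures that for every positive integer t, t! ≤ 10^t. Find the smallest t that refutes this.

t = 25

A counterexample is any positive integer t such that t! > 10^t; we check each in order.
The first 24 eligible values, up to t = 24, all satisfy the conclusion.
t = 25: t! = 15511210043330985984000000 and 10^t = 10000000000000000000000000, so 15511210043330985984000000 > 10000000000000000000000000.
Thus t = 25 disproves the claim, and no smaller t works.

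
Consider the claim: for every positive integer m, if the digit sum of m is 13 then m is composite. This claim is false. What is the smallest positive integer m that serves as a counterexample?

m = 67

For m = 49, 58 the conclusion holds.
m = 67: digit sum 13; 67 is prime, not composite.
So m = 67 is the smallest counterexample.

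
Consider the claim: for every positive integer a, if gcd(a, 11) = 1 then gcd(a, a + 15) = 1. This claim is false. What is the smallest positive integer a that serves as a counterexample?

a = 3

a = 1: gcd(1, 16) = 1.
a = 2: gcd(2, 17) = 1.
a = 3: gcd(3, 18) = 3.
Hence a = 3 is a counterexample.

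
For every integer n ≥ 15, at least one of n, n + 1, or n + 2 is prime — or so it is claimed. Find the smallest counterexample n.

n = 15: 17 is prime.
n = 16: 17 is prime.
n = 17: 17 is prime.
n = 18: 19 is prime.
n = 19: 19 is prime.
n = 20: 20 = 2 × 10; 21 = 3 × 7; 22 = 2 × 11 — all composite.

n = 20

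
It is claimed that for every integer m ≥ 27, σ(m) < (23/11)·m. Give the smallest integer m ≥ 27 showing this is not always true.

A counterexample is any integer m ≥ 27 such that the claim fails; we check each in order.
m = 27: σ(27) = 40; 40 < 621/11.
m = 28: σ(28) = 56; 56 < 644/11.
m = 29: σ(29) = 30; 30 < 667/11.
m = 30: σ(30) = 72; 72 ≥ 690/11.

m = 30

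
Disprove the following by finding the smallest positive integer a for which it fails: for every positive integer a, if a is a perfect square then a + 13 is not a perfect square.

a = 36

Check each positive integer a in order until a is a perfect square but a + 13 is a perfect square.
The first 5 eligible values, up to a = 25, all satisfy the conclusion.
a = 36: 36 = 6² and 36 + 13 = 49 = 7².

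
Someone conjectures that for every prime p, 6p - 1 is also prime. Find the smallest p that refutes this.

For p = 2, 3, 5, 7 the conclusion holds.
p = 11: 6p - 1 = 65 = 5 × 13, not prime.

p = 11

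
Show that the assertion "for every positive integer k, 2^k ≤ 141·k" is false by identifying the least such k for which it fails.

k = 11

Check each positive integer k in order until 2^k > 141·k.
The first 10 eligible values, up to k = 10, all satisfy the conclusion.
k = 11: 2^k = 2048 and 141·k = 1551, so 2048 > 1551.
So k = 11 is the smallest counterexample.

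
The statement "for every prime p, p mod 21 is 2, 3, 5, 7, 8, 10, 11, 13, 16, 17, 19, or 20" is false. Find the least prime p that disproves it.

Check each prime p in order until the claim fails.
For p = 2, 3, 5, 7, …, 31, 37, 41 the conclusion holds.
p = 43: 43 mod 21 = 1 — not in {2, 3, 5, 7, 8, 10, 11, 13, 16, 17, 19, 20}.
So p = 43 is the smallest counterexample.

p = 43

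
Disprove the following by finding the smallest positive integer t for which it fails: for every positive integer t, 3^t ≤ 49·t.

t = 6

For t = 1, 2, 3, 4, 5 the conclusion holds.
t = 6: 3^t = 729 and 49·t = 294, so 729 > 294.
Thus t = 6 disproves the claim, and no smaller t works.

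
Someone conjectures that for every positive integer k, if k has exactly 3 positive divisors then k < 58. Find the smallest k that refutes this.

The first 4 eligible values, up to k = 49, all satisfy the conclusion.
k = 121: τ(121) = 3; 121 ≥ 58.

k = 121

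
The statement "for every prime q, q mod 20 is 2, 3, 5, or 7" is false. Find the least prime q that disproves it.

We need the least prime q for which the claim fails.
The first 4 eligible values, up to q = 7, all satisfy the conclusion.
q = 11: 11 mod 20 = 11 — not in {2, 3, 5, 7}.

q = 11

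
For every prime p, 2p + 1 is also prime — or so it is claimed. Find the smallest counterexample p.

p = 7

For p = 2, 3, 5 the conclusion holds.
p = 7: 2p + 1 = 15 = 3 × 5, not prime.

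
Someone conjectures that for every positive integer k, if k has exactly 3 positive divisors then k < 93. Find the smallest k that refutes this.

k = 4: τ(4) = 3; 4 < 93.
k = 9: τ(9) = 3; 9 < 93.
k = 25: τ(25) = 3; 25 < 93.
k = 49: τ(49) = 3; 49 < 93.
k = 121: τ(121) = 3; 121 ≥ 93.
Thus k = 121 disproves the claim, and no smaller k works.

k = 121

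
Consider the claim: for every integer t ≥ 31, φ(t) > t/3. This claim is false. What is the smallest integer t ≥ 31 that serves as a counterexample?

t = 36

Check each integer t ≥ 31 in order until the claim fails.
t = 31: φ(31) = 30 and 31/3 = 31/3, so φ(31) > 31/3.
t = 32: φ(32) = 16 and 32/3 = 32/3, so φ(32) > 32/3.
t = 33: φ(33) = 20 and 33/3 = 11, so φ(33) > 33/3.
t = 34: φ(34) = 16 and 34/3 = 34/3, so φ(34) > 34/3.
t = 35: φ(35) = 24 and 35/3 = 35/3, so φ(35) > 35/3.
t = 36: φ(36) = 12 and 36/3 = 12, so φ(36) ≤ 36/3.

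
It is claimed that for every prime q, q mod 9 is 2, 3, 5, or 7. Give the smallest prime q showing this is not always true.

We need the least prime q for which the claim fails.
The first 5 eligible values, up to q = 11, all satisfy the conclusion.
q = 13: 13 mod 9 = 4 — not in {2, 3, 5, 7}.

q = 13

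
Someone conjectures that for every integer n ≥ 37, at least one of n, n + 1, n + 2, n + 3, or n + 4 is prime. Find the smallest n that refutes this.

n = 48

Check each integer n ≥ 37 in order until n, n + 1, n + 2, n + 3, n + 4 are all composite.
For n = 37, 38, 39, 40, …, 45, 46, 47 the conclusion holds.
n = 48: 48 = 2 × 24; 49 = 7 × 7; 50 = 2 × 25; 51 = 3 × 17; 52 = 2 × 26 — all composite.
So n = 48 is the smallest counterexample.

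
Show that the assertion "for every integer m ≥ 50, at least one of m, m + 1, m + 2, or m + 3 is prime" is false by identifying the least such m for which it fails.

A counterexample is any integer m ≥ 50 such that m, m + 1, m + 2, m + 3 are all composite; we check each in order.
For m = 50, 51, 52, 53 the conclusion holds.
m = 54: 54 = 2 × 27; 55 = 5 × 11; 56 = 2 × 28; 57 = 3 × 19 — all composite.
Hence m = 54 is a counterexample.

m = 54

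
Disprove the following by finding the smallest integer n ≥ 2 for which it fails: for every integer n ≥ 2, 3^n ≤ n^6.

n = 15

A counterexample is any integer n ≥ 2 such that 3^n > n^6; we check each in order.
For n = 2, 3, 4, 5, …, 12, 13, 14 the conclusion holds.
n = 15: 3^n = 14348907 and n^6 = 11390625, so 14348907 > 11390625.
Thus n = 15 disproves the claim, and no smaller n works.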